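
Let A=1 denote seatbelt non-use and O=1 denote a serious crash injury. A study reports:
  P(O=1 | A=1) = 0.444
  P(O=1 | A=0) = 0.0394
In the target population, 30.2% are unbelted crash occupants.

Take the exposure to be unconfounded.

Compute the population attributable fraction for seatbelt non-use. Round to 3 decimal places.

Let p₁ = 0.444, p₀ = 0.0394.
Overall risk P(Y=1) = π·p₁ + (1−π)·p₀ = 0.302×0.444 + 0.698×0.0394 = 0.16159.
Under exogeneity, PAF = [P(Y=1) − p₀] / P(Y=1).
PAF = (0.16159 − 0.0394) / 0.16159 ≈ 0.7562

PAF ≈ 0.756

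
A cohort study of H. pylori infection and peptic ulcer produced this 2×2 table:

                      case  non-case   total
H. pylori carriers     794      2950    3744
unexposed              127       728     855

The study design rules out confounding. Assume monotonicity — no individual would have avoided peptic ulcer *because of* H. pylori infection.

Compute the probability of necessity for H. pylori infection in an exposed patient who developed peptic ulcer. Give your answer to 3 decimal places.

p₁ = P(outcome | exposed) = 794/3744 = 0.21207
p₀ = P(outcome | unexposed) = 127/855 = 0.14854
Under exogeneity and monotonicity, PN = (p₁ − p₀)/p₁.
PN = (0.21207 − 0.14854) / 0.21207 ≈ 0.2996

PN ≈ 0.300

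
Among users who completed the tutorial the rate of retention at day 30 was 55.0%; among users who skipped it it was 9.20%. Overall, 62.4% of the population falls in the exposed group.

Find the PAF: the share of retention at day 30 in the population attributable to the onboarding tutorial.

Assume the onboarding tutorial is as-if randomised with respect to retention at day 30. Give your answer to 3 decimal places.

p₁ = 0.55, p₀ = 0.092.
Overall risk P(Y=1) = π·p₁ + (1−π)·p₀ = 0.624×0.55 + 0.376×0.092 = 0.37779.
Under exogeneity, PAF = [P(Y=1) − p₀] / P(Y=1).
PAF = (0.37779 − 0.092) / 0.37779 ≈ 0.7565

PAF ≈ 0.756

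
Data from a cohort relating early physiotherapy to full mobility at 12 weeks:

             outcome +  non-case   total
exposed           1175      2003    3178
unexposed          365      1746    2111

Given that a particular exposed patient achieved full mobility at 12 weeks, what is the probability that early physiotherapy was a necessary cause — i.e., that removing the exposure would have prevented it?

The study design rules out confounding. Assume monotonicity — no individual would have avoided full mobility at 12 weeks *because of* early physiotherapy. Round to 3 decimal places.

PN ≈ 0.532

p₁ = P(outcome | exposed) = 1175/3178 = 0.36973
p₀ = P(outcome | unexposed) = 365/2111 = 0.1729
Under exogeneity and monotonicity, PN = (p₁ − p₀)/p₁.
PN = (0.36973 − 0.1729) / 0.36973 ≈ 0.5324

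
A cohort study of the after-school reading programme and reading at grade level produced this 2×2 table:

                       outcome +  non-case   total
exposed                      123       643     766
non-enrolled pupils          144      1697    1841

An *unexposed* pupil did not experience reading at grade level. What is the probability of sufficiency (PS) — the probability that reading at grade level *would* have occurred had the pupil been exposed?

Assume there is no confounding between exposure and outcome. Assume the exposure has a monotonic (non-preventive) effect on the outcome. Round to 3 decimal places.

p₁ = P(outcome | exposed) = 123/766 = 0.16057
p₀ = P(outcome | unexposed) = 144/1841 = 0.078218
Under exogeneity and monotonicity, PS = (p₁ − p₀)/(1 − p₀).
PS = (0.16057 − 0.078218) / 0.92178 ≈ 0.0893

PS ≈ 0.089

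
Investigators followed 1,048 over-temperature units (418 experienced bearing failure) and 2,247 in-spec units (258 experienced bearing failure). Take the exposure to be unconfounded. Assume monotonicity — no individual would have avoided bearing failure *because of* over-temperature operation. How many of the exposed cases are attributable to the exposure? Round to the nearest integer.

about 298 cases

p₁ = P(outcome | exposed) = 418/1048 = 0.39885
p₀ = P(outcome | unexposed) = 258/2247 = 0.11482
PN = (p₁ − p₀)/p₁ = (0.39885 − 0.11482) / 0.39885 ≈ 0.71213.
Attributable cases ≈ PN × (exposed cases) = 0.71213 × 418 ≈ 297.67.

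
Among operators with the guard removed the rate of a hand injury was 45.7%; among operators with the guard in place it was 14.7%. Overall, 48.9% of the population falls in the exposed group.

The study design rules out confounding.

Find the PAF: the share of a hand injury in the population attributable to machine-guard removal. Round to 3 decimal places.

PAF ≈ 0.508

p₁ = 0.457, p₀ = 0.147.
Overall risk P(Y=1) = π·p₁ + (1−π)·p₀ = 0.489×0.457 + 0.511×0.147 = 0.29859.
Under exogeneity, PAF = [P(Y=1) − p₀] / P(Y=1).
PAF = (0.29859 − 0.147) / 0.29859 ≈ 0.5077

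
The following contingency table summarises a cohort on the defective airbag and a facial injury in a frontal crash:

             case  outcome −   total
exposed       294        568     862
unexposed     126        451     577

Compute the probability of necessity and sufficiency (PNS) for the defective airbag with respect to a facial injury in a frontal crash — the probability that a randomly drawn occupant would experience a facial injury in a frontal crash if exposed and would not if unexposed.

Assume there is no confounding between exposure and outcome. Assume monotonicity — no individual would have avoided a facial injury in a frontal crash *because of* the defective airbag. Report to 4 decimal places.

p₁ = P(outcome | exposed) = 294/862 = 0.34107
p₀ = P(outcome | unexposed) = 126/577 = 0.21837
Under exogeneity and monotonicity, PNS = p₁ − p₀.
PNS = 0.34107 − 0.21837 = 0.1227

PNS ≈ 0.1227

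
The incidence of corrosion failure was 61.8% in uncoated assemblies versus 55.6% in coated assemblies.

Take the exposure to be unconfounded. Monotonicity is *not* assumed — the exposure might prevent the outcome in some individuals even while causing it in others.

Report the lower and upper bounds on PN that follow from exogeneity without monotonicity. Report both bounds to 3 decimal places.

0.100 ≤ PN ≤ 0.718

p₁ = 0.618, p₀ = 0.556.
Under exogeneity alone the bounds on PN are max{0,(p₁−p₀)/p₁} ≤ PN ≤ min{1,(1−p₀)/p₁}.
  lower = (p₁ − p₀)/p₁ = 0.062 / 0.618 ≈ 0.1003
  upper = min{1, (1 − p₀)/p₁} = 0.444 / 0.618 ≈ 0.7184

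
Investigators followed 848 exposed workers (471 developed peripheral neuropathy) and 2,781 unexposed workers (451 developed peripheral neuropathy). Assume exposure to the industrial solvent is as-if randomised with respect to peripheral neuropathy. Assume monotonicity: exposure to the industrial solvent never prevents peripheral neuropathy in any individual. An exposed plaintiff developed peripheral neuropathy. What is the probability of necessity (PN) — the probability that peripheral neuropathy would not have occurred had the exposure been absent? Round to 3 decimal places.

p₁ = P(outcome | exposed) = 471/848 = 0.55542
p₀ = P(outcome | unexposed) = 451/2781 = 0.16217
Under exogeneity and monotonicity, PN = (p₁ − p₀) / p₁.
PN = (0.55542 − 0.16217) / 0.55542 = 0.39325 / 0.55542 ≈ 0.7080

PN ≈ 0.708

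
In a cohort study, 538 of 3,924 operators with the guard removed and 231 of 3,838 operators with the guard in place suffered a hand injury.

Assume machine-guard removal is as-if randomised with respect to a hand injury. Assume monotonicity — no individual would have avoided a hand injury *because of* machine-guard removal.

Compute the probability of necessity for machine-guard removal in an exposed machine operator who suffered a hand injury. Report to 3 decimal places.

PN ≈ 0.561

p₁ = P(outcome | exposed) = 538/3924 = 0.1371
p₀ = P(outcome | unexposed) = 231/3838 = 0.060188
Under exogeneity and monotonicity, PN = (p₁ − p₀) / p₁.
PN = (0.1371 − 0.060188) / 0.1371 = 0.076917 / 0.1371 ≈ 0.5610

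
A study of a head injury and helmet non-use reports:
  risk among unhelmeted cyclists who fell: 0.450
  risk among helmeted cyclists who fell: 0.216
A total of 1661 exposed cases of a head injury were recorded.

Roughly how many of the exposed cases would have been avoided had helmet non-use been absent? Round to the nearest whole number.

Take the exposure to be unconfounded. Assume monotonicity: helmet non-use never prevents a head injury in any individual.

Let p₁ = 0.45, p₀ = 0.216.
PN = (p₁ − p₀)/p₁ = (0.45 − 0.216) / 0.45 ≈ 0.52000.
Attributable cases ≈ PN × (exposed cases) = 0.52000 × 1661 ≈ 863.72.

about 864 cases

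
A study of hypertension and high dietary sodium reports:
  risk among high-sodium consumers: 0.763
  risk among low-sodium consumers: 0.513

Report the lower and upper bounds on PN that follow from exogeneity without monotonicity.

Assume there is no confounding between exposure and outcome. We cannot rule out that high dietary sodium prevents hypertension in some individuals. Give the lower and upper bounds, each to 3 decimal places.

Let p₁ = 0.763, p₀ = 0.513.
Under exogeneity alone the bounds on PN are max{0,(p₁−p₀)/p₁} ≤ PN ≤ min{1,(1−p₀)/p₁}.
  lower = (p₁ − p₀)/p₁ = 0.25 / 0.763 ≈ 0.3277
  upper = min{1, (1 − p₀)/p₁} = 0.487 / 0.763 ≈ 0.6383

0.328 ≤ PN ≤ 0.638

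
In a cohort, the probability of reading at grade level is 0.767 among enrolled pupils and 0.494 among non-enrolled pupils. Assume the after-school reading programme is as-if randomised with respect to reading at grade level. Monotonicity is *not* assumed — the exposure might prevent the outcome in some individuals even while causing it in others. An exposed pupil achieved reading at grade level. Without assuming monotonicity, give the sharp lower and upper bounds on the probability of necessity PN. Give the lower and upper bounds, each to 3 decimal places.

Let p₁ = 0.767, p₀ = 0.494.
Under exogeneity alone the bounds on PN are max{0,(p₁−p₀)/p₁} ≤ PN ≤ min{1,(1−p₀)/p₁}.
  lower = (p₁ − p₀)/p₁ = 0.273 / 0.767 ≈ 0.3559
  upper = min{1, (1 − p₀)/p₁} = 0.506 / 0.767 ≈ 0.6597

0.356 ≤ PN ≤ 0.660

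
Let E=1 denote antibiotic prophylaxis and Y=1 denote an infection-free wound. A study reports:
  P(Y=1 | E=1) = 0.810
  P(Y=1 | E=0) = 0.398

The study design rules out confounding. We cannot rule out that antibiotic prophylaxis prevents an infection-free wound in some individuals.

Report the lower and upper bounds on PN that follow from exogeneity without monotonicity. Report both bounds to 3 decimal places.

Let p₁ = 0.81, p₀ = 0.398.
Under exogeneity alone the bounds on PN are max{0,(p₁−p₀)/p₁} ≤ PN ≤ min{1,(1−p₀)/p₁}.
  lower = (p₁ − p₀)/p₁ = 0.412 / 0.81 ≈ 0.5086
  upper = min{1, (1 − p₀)/p₁} = 0.602 / 0.81 ≈ 0.7432

0.509 ≤ PN ≤ 0.743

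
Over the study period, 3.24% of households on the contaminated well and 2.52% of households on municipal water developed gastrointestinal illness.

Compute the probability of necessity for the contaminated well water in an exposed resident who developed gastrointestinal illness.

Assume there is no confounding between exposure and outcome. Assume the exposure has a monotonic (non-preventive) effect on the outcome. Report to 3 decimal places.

PN ≈ 0.222

p₁ = 0.0324, p₀ = 0.0252.
Under exogeneity and monotonicity, PN = (p₁ − p₀) / p₁.
PN = (0.0324 − 0.0252) / 0.0324 = 0.0072 / 0.0324 ≈ 0.2222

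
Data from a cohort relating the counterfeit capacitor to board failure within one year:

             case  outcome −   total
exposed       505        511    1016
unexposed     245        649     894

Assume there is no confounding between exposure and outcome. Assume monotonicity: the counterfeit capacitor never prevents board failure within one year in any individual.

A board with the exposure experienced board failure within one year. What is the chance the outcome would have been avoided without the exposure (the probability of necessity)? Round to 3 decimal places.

p₁ = P(outcome | exposed) = 505/1016 = 0.49705
p₀ = P(outcome | unexposed) = 245/894 = 0.27405
Under exogeneity and monotonicity, PN = (p₁ − p₀)/p₁.
PN = (0.49705 − 0.27405) / 0.49705 ≈ 0.4486

PN ≈ 0.449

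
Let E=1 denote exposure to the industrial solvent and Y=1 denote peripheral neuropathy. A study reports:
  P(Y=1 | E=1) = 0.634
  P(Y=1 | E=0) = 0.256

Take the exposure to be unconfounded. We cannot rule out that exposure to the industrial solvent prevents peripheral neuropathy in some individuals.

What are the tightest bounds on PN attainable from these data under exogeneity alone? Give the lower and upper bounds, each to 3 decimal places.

Let p₁ = 0.634, p₀ = 0.256.
Under exogeneity alone the bounds on PN are max{0,(p₁−p₀)/p₁} ≤ PN ≤ min{1,(1−p₀)/p₁}.
  lower = (p₁ − p₀)/p₁ = 0.378 / 0.634 ≈ 0.5962
  upper = min{1, (1 − p₀)/p₁} = 0.744 / 0.634 ≈ 1.1735 → capped at 1

0.596 ≤ PN ≤ 1.000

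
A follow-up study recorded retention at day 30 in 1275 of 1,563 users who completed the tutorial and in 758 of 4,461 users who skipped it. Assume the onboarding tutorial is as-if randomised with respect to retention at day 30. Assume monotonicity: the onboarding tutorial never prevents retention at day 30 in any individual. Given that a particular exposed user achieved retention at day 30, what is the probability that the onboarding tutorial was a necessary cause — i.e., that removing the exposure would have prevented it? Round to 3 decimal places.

p₁ = P(outcome | exposed) = 1275/1563 = 0.81574
p₀ = P(outcome | unexposed) = 758/4461 = 0.16992
Under exogeneity and monotonicity, PN = (p₁ − p₀) / p₁.
PN = (0.81574 − 0.16992) / 0.81574 = 0.64582 / 0.81574 ≈ 0.7917

PN ≈ 0.792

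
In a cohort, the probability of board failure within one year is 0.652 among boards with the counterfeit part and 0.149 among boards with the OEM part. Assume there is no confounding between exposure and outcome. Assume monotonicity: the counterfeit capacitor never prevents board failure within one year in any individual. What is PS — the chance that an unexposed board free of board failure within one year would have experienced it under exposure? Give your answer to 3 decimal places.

PS ≈ 0.591

Let p₁ = 0.652, p₀ = 0.149.
Under exogeneity and monotonicity, PS = (p₁ − p₀) / (1 − p₀).
PS = (0.652 − 0.149) / (1 − 0.149) = 0.503 / 0.851 ≈ 0.5911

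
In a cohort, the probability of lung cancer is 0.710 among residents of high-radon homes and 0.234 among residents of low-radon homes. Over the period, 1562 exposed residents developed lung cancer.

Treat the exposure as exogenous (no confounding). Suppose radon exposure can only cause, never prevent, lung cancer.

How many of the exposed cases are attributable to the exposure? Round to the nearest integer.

about 1047 cases

Let p₁ = 0.71, p₀ = 0.234.
PN = (p₁ − p₀)/p₁ = (0.71 − 0.234) / 0.71 ≈ 0.67042.
Attributable cases ≈ PN × (exposed cases) = 0.67042 × 1562 ≈ 1047.20.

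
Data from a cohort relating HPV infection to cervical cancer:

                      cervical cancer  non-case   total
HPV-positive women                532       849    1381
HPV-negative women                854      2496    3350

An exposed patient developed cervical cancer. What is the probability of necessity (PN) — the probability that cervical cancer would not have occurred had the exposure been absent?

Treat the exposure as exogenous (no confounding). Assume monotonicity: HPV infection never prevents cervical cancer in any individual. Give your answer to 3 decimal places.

p₁ = P(outcome | exposed) = 532/1381 = 0.38523
p₀ = P(outcome | unexposed) = 854/3350 = 0.25493
Under exogeneity and monotonicity, PN = (p₁ − p₀) / p₁.
PN = (0.38523 − 0.25493) / 0.38523 = 0.1303 / 0.38523 ≈ 0.3382

PN ≈ 0.338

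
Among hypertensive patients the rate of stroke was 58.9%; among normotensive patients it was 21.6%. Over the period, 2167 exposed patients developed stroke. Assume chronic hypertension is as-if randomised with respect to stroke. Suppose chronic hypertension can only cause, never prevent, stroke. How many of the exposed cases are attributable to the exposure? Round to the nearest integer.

about 1372 cases

p₁ = 0.589, p₀ = 0.216.
PN = (p₁ − p₀)/p₁ = (0.589 − 0.216) / 0.589 ≈ 0.63328.
Attributable cases ≈ PN × (exposed cases) = 0.63328 × 2167 ≈ 1372.31.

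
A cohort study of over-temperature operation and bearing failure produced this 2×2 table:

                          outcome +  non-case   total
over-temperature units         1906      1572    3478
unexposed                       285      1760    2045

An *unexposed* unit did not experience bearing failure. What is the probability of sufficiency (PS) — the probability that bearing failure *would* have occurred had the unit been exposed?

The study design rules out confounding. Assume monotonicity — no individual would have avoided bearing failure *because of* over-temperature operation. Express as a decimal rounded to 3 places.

p₁ = P(outcome | exposed) = 1906/3478 = 0.54802
p₀ = P(outcome | unexposed) = 285/2045 = 0.13936
Under exogeneity and monotonicity, PS = (p₁ − p₀)/(1 − p₀).
PS = (0.54802 − 0.13936) / 0.86064 ≈ 0.4748

PS ≈ 0.475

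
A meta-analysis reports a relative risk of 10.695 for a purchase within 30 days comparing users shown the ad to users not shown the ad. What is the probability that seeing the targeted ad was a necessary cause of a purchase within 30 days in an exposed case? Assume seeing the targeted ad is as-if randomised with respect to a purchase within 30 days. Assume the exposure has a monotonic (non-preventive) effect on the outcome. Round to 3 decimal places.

PN ≈ 0.906

Under exogeneity and monotonicity, PN = (RR − 1) / RR = 1 − 1/RR.
PN = (10.695 − 1) / 10.695 = 9.695 / 10.695 ≈ 0.9065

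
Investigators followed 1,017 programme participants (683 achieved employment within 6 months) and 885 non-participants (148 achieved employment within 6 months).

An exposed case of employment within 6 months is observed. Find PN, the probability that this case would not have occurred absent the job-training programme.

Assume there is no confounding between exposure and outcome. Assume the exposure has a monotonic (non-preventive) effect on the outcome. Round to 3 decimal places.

p₁ = P(outcome | exposed) = 683/1017 = 0.67158
p₀ = P(outcome | unexposed) = 148/885 = 0.16723
Under exogeneity and monotonicity, PN = (p₁ − p₀) / p₁.
PN = (0.67158 − 0.16723) / 0.67158 = 0.50435 / 0.67158 ≈ 0.7510

PN ≈ 0.751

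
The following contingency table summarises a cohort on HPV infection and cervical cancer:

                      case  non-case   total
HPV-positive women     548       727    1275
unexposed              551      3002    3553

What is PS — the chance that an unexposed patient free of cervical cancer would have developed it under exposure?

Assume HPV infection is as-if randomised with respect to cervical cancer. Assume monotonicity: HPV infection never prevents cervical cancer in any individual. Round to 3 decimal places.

PS ≈ 0.325

p₁ = P(outcome | exposed) = 548/1275 = 0.4298
p₀ = P(outcome | unexposed) = 551/3553 = 0.15508
Under exogeneity and monotonicity, PS = (p₁ − p₀) / (1 − p₀).
PS = (0.4298 − 0.15508) / (1 − 0.15508) = 0.27472 / 0.84492 ≈ 0.3251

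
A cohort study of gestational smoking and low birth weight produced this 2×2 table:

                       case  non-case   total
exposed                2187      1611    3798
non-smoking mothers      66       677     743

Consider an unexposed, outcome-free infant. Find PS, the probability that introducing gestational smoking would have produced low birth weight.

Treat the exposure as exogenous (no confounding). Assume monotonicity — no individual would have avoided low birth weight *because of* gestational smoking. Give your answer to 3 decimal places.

PS ≈ 0.534

p₁ = P(outcome | exposed) = 2187/3798 = 0.57583
p₀ = P(outcome | unexposed) = 66/743 = 0.088829
Under exogeneity and monotonicity, PS = (p₁ − p₀)/(1 − p₀).
PS = (0.57583 − 0.088829) / 0.91117 ≈ 0.5345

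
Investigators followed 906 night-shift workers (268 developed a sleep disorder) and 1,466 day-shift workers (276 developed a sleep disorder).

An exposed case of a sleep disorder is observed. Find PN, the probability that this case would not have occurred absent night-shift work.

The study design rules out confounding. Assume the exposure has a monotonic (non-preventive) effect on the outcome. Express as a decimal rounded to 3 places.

p₁ = P(outcome | exposed) = 268/906 = 0.29581
p₀ = P(outcome | unexposed) = 276/1466 = 0.18827
Under exogeneity and monotonicity, PN = (p₁ − p₀) / p₁.
PN = (0.29581 − 0.18827) / 0.29581 = 0.10754 / 0.29581 ≈ 0.3635

PN ≈ 0.364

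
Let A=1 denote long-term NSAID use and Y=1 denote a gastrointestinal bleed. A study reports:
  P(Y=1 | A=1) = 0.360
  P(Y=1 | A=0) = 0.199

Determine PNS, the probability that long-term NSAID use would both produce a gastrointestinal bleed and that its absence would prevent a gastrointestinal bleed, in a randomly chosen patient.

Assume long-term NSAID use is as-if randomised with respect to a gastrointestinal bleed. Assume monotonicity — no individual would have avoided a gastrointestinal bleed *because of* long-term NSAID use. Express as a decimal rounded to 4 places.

Let p₁ = 0.36, p₀ = 0.199.
Under exogeneity and monotonicity, PNS = p₁ − p₀.
PNS = 0.36 − 0.199 = 0.161

PNS ≈ 0.1610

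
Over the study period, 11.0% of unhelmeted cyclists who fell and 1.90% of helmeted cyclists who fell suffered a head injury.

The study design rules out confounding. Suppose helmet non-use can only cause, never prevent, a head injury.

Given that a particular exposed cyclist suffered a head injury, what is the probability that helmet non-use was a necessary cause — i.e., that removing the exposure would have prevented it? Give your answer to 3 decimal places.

PN ≈ 0.827

p₁ = 0.11, p₀ = 0.019.
Under exogeneity and monotonicity, PN = (p₁ − p₀) / p₁.
PN = (0.11 − 0.019) / 0.11 = 0.091 / 0.11 ≈ 0.8273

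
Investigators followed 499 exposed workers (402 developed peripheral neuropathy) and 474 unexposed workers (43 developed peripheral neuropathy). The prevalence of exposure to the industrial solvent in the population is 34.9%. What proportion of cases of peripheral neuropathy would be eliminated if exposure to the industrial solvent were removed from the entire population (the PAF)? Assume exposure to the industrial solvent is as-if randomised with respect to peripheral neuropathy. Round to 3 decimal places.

PAF ≈ 0.733

p₁ = P(outcome | exposed) = 402/499 = 0.80561
p₀ = P(outcome | unexposed) = 43/474 = 0.090717
Overall risk P(Y=1) = π·p₁ + (1−π)·p₀ = 0.349×0.80561 + 0.651×0.090717 = 0.34022.
Under exogeneity, PAF = [P(Y=1) − p₀] / P(Y=1).
PAF = (0.34022 − 0.090717) / 0.34022 ≈ 0.7334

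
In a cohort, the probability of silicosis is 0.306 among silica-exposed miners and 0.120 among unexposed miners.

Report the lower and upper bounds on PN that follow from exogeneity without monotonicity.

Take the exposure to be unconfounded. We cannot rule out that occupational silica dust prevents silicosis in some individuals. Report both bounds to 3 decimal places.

0.608 ≤ PN ≤ 1.000

Let p₁ = 0.306, p₀ = 0.12.
Under exogeneity alone the bounds on PN are max{0,(p₁−p₀)/p₁} ≤ PN ≤ min{1,(1−p₀)/p₁}.
  lower = (p₁ − p₀)/p₁ = 0.186 / 0.306 ≈ 0.6078
  upper = min{1, (1 − p₀)/p₁} = 0.88 / 0.306 ≈ 2.8758 → capped at 1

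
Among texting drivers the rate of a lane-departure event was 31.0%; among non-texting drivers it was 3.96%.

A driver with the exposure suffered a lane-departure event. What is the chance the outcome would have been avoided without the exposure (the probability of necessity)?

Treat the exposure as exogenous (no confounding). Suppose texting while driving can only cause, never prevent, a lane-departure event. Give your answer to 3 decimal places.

PN ≈ 0.872

p₁ = 0.31, p₀ = 0.0396.
Under exogeneity and monotonicity, PN = (p₁ − p₀) / p₁.
PN = (0.31 − 0.0396) / 0.31 = 0.2704 / 0.31 ≈ 0.8723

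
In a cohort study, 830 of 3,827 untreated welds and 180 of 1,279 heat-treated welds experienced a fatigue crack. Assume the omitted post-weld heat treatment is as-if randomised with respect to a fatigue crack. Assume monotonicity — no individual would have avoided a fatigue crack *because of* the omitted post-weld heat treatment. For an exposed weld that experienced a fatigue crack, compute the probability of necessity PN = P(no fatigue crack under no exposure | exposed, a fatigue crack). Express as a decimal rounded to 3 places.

PN ≈ 0.351

p₁ = P(outcome | exposed) = 830/3827 = 0.21688
p₀ = P(outcome | unexposed) = 180/1279 = 0.14073
Under exogeneity and monotonicity, PN = (p₁ − p₀) / p₁.
PN = (0.21688 − 0.14073) / 0.21688 = 0.076145 / 0.21688 ≈ 0.3511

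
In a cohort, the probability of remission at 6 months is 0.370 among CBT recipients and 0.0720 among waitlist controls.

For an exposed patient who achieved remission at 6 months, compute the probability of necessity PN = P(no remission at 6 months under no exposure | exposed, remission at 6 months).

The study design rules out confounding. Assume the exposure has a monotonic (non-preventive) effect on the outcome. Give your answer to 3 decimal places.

PN ≈ 0.805

Let p₁ = 0.37, p₀ = 0.072.
Under exogeneity and monotonicity, PN = (p₁ − p₀) / p₁.
PN = (0.37 − 0.072) / 0.37 = 0.298 / 0.37 ≈ 0.8054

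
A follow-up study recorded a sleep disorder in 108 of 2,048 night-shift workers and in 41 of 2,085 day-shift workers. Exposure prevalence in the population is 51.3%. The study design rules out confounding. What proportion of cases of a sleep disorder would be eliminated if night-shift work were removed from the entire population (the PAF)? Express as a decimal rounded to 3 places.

p₁ = P(outcome | exposed) = 108/2048 = 0.052734
p₀ = P(outcome | unexposed) = 41/2085 = 0.019664
Overall risk P(Y=1) = π·p₁ + (1−π)·p₀ = 0.513×0.052734 + 0.487×0.019664 = 0.036629.
Under exogeneity, PAF = [P(Y=1) − p₀] / P(Y=1).
PAF = (0.036629 − 0.019664) / 0.036629 ≈ 0.4632

PAF ≈ 0.463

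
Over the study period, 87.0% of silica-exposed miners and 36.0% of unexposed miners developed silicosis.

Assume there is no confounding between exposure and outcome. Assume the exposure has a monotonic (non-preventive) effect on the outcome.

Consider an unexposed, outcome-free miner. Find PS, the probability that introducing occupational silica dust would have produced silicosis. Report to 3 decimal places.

PS ≈ 0.797

p₁ = 0.87, p₀ = 0.36.
Under exogeneity and monotonicity, PS = (p₁ − p₀) / (1 − p₀).
PS = (0.87 − 0.36) / (1 − 0.36) = 0.51 / 0.64 ≈ 0.7969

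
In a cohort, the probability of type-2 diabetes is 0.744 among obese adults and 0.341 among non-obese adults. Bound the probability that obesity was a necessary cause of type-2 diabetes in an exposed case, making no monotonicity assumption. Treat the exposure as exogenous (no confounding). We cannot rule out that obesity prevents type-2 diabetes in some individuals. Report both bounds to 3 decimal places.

Let p₁ = 0.744, p₀ = 0.341.
Under exogeneity alone the bounds on PN are max{0,(p₁−p₀)/p₁} ≤ PN ≤ min{1,(1−p₀)/p₁}.
  lower = (p₁ − p₀)/p₁ = 0.403 / 0.744 ≈ 0.5417
  upper = min{1, (1 − p₀)/p₁} = 0.659 / 0.744 ≈ 0.8858

0.542 ≤ PN ≤ 0.886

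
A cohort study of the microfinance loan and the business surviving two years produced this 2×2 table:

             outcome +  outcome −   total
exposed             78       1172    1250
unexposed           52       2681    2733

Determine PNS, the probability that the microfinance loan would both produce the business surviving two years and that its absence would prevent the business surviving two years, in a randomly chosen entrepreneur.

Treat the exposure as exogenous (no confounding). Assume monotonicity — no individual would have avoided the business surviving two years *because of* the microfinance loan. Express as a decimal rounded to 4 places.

p₁ = P(outcome | exposed) = 78/1250 = 0.0624
p₀ = P(outcome | unexposed) = 52/2733 = 0.019027
Under exogeneity and monotonicity, PNS = p₁ − p₀.
PNS = 0.0624 − 0.019027 = 0.043373

PNS ≈ 0.0434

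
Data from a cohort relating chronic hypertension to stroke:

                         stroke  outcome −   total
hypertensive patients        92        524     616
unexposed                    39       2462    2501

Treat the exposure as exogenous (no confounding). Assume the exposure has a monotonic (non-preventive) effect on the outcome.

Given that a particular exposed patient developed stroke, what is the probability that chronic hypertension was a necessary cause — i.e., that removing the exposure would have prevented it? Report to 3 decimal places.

PN ≈ 0.896

p₁ = P(outcome | exposed) = 92/616 = 0.14935
p₀ = P(outcome | unexposed) = 39/2501 = 0.015594
Under exogeneity and monotonicity, PN = (p₁ − p₀) / p₁.
PN = (0.14935 − 0.015594) / 0.14935 = 0.13376 / 0.14935 ≈ 0.8956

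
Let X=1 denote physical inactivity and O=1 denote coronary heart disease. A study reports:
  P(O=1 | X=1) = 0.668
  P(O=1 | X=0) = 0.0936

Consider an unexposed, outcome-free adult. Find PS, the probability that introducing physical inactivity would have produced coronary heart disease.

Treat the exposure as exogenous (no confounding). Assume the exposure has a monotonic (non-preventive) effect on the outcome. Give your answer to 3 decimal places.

PS ≈ 0.634

Let p₁ = 0.668, p₀ = 0.0936.
Under exogeneity and monotonicity, PS = (p₁ − p₀) / (1 − p₀).
PS = (0.668 − 0.0936) / (1 − 0.0936) = 0.5744 / 0.9064 ≈ 0.6337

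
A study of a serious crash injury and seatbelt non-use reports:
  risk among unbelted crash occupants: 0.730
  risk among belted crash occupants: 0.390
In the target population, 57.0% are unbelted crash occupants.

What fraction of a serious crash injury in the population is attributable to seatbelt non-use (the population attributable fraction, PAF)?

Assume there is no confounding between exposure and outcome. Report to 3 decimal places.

Let p₁ = 0.73, p₀ = 0.39.
Overall risk P(Y=1) = π·p₁ + (1−π)·p₀ = 0.57×0.73 + 0.43×0.39 = 0.5838.
Under exogeneity, PAF = [P(Y=1) − p₀] / P(Y=1).
PAF = (0.5838 − 0.39) / 0.5838 ≈ 0.3320

PAF ≈ 0.332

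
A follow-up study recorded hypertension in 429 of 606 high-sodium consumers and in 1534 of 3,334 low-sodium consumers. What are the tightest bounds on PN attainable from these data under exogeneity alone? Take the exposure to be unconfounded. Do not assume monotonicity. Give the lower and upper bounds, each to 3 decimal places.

0.350 ≤ PN ≤ 0.763

p₁ = P(outcome | exposed) = 429/606 = 0.70792
p₀ = P(outcome | unexposed) = 1534/3334 = 0.46011
Under exogeneity alone the bounds on PN are max{0,(p₁−p₀)/p₁} ≤ PN ≤ min{1,(1−p₀)/p₁}.
  lower = (p₁ − p₀)/p₁ = 0.24781 / 0.70792 ≈ 0.3501
  upper = min{1, (1 − p₀)/p₁} = 0.53989 / 0.70792 ≈ 0.7626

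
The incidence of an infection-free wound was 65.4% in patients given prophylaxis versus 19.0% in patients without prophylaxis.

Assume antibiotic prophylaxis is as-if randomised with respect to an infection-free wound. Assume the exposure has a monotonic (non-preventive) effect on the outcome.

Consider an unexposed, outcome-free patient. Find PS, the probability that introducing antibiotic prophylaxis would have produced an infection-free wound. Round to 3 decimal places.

p₁ = 0.654, p₀ = 0.19.
Under exogeneity and monotonicity, PS = (p₁ − p₀) / (1 − p₀).
PS = (0.654 − 0.19) / (1 − 0.19) = 0.464 / 0.81 ≈ 0.5728

PS ≈ 0.573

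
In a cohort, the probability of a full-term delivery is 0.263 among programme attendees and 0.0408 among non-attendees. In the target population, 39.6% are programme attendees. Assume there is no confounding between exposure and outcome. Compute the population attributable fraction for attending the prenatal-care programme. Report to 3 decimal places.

PAF ≈ 0.683

Let p₁ = 0.263, p₀ = 0.0408.
Overall risk P(Y=1) = π·p₁ + (1−π)·p₀ = 0.396×0.263 + 0.604×0.0408 = 0.12879.
Under exogeneity, PAF = [P(Y=1) − p₀] / P(Y=1).
PAF = (0.12879 − 0.0408) / 0.12879 ≈ 0.6832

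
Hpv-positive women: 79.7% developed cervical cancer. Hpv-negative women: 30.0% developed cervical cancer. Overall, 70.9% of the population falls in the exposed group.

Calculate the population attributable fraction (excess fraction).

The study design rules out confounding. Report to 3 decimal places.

PAF ≈ 0.540

p₁ = 0.797, p₀ = 0.3.
Overall risk P(Y=1) = π·p₁ + (1−π)·p₀ = 0.709×0.797 + 0.291×0.3 = 0.65237.
Under exogeneity, PAF = [P(Y=1) − p₀] / P(Y=1).
PAF = (0.65237 − 0.3) / 0.65237 ≈ 0.5401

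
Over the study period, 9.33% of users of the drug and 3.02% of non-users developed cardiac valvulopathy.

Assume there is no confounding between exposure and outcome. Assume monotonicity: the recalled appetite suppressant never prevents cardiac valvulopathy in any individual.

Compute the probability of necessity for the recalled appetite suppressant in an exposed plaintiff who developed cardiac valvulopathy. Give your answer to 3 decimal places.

PN ≈ 0.676

p₁ = 0.0933, p₀ = 0.0302.
Under exogeneity and monotonicity, PN = (p₁ − p₀) / p₁.
PN = (0.0933 − 0.0302) / 0.0933 = 0.0631 / 0.0933 ≈ 0.6763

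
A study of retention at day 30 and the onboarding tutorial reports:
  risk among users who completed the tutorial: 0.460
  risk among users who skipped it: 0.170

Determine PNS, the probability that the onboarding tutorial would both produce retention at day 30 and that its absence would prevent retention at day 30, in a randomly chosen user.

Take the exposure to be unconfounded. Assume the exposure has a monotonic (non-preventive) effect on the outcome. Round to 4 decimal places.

PNS ≈ 0.2900

Let p₁ = 0.46, p₀ = 0.17.
Under exogeneity and monotonicity, PNS = p₁ − p₀.
PNS = 0.46 − 0.17 = 0.29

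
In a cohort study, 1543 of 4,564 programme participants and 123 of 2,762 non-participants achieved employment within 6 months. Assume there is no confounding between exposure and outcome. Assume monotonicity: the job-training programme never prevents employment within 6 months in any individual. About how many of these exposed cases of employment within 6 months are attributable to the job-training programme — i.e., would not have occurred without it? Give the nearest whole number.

p₁ = P(outcome | exposed) = 1543/4564 = 0.33808
p₀ = P(outcome | unexposed) = 123/2762 = 0.044533
PN = (p₁ − p₀)/p₁ = (0.33808 − 0.044533) / 0.33808 ≈ 0.86828.
Attributable cases ≈ PN × (exposed cases) = 0.86828 × 1543 ≈ 1339.75.

about 1340 cases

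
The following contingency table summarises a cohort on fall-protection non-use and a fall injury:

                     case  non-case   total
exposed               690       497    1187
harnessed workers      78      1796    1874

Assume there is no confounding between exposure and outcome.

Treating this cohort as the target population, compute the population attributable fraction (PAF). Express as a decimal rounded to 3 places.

p₁ = P(outcome | exposed) = 690/1187 = 0.5813
p₀ = P(outcome | unexposed) = 78/1874 = 0.041622
Exposure prevalence π = 1187/3061 = 0.38778; overall risk P(Y=1) = 0.2509.
Under exogeneity, PAF = [P(Y=1) − p₀]/P(Y=1).
PAF = (0.2509 − 0.041622) / 0.2509 ≈ 0.8341

PAF ≈ 0.834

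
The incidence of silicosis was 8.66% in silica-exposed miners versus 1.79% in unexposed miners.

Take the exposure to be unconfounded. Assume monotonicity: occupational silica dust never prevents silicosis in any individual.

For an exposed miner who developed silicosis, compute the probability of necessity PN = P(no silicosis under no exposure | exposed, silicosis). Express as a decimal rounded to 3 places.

PN ≈ 0.793

p₁ = 0.0866, p₀ = 0.0179.
Under exogeneity and monotonicity, PN = (p₁ − p₀) / p₁.
PN = (0.0866 − 0.0179) / 0.0866 = 0.0687 / 0.0866 ≈ 0.7933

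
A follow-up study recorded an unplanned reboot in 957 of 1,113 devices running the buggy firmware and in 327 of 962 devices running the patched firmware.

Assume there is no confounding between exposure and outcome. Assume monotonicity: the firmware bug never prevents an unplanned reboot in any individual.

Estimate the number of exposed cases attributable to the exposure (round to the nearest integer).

p₁ = P(outcome | exposed) = 957/1113 = 0.85984
p₀ = P(outcome | unexposed) = 327/962 = 0.33992
PN = (p₁ − p₀)/p₁ = (0.85984 − 0.33992) / 0.85984 ≈ 0.60467.
Attributable cases ≈ PN × (exposed cases) = 0.60467 × 957 ≈ 578.67.

about 579 cases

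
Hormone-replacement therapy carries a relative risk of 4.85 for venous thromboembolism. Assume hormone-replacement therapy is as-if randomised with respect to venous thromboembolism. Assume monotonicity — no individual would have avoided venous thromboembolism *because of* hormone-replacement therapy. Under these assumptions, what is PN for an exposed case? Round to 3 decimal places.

Under exogeneity and monotonicity, PN = (RR − 1) / RR = 1 − 1/RR.
PN = (4.85 − 1) / 4.85 = 3.85 / 4.85 ≈ 0.7938

PN ≈ 0.794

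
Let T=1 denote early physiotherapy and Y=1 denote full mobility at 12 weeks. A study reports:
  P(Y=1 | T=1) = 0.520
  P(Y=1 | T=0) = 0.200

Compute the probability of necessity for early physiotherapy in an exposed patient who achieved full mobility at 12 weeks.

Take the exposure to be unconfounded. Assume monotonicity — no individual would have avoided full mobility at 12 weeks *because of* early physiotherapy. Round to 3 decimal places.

Let p₁ = 0.52, p₀ = 0.2.
Under exogeneity and monotonicity, PN = (p₁ − p₀) / p₁.
PN = (0.52 − 0.2) / 0.52 = 0.32 / 0.52 ≈ 0.6154

PN ≈ 0.615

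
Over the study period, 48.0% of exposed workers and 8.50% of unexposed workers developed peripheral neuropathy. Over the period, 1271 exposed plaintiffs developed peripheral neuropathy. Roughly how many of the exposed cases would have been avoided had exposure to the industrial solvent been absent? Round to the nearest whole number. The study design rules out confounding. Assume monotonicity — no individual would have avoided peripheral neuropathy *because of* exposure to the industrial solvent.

p₁ = 0.48, p₀ = 0.085.
PN = (p₁ − p₀)/p₁ = (0.48 − 0.085) / 0.48 ≈ 0.82292.
Attributable cases ≈ PN × (exposed cases) = 0.82292 × 1271 ≈ 1045.93.

about 1046 cases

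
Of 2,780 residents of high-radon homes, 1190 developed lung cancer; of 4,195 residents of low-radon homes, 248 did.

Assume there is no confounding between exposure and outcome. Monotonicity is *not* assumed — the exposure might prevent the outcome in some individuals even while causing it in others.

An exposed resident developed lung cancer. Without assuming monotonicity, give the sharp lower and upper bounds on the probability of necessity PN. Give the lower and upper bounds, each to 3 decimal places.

p₁ = P(outcome | exposed) = 1190/2780 = 0.42806
p₀ = P(outcome | unexposed) = 248/4195 = 0.059118
Under exogeneity alone the bounds on PN are max{0,(p₁−p₀)/p₁} ≤ PN ≤ min{1,(1−p₀)/p₁}.
  lower = (p₁ − p₀)/p₁ = 0.36894 / 0.42806 ≈ 0.8619
  upper = min{1, (1 − p₀)/p₁} = 0.94088 / 0.42806 ≈ 2.1980 → capped at 1

0.862 ≤ PN ≤ 1.000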